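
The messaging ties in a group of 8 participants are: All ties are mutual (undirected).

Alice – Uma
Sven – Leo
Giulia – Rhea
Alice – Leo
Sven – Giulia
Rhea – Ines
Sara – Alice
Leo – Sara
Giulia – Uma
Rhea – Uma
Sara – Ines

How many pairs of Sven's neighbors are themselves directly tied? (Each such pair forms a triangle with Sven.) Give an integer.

Sven's neighbors are Giulia and Leo, but none of them are tied to each other, so no triangle contains Sven.

0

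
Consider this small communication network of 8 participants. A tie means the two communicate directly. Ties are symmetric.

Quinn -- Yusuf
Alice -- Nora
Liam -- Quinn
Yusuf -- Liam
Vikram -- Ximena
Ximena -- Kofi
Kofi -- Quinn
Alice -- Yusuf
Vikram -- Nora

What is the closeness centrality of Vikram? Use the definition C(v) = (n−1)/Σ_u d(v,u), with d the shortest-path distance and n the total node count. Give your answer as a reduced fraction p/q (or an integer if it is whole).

7/16

Distances from Vikram: Alice:2, Kofi:2, Liam:4, Nora:1, Quinn:3, Ximena:1, Yusuf:3. Sum = 16.
n = 8, so closeness = 7/16.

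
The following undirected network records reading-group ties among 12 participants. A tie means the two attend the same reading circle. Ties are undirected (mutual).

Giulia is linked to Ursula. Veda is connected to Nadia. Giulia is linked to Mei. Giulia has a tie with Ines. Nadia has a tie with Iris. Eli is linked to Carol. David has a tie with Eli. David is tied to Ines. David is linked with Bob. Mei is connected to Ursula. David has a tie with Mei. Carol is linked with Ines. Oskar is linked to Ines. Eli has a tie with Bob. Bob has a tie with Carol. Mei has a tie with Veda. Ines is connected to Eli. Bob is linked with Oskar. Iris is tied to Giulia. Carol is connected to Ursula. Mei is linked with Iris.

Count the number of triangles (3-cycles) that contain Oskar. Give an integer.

0

Oskar's neighbors are Bob and Ines, but none of them are tied to each other, so no triangle contains Oskar.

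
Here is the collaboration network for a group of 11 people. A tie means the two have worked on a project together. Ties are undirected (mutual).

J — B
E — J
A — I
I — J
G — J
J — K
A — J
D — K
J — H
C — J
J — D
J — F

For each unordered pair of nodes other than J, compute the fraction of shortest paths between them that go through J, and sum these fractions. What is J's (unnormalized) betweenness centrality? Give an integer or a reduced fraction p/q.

43

Pairs whose geodesics pass through J — G–I: 1; G–A: 1; G–D: 1; G–F: 1; G–H: 1; G–K: 1; G–B: 1; G–C: 1; G–E: 1; I–D: 1; I–F: 1; I–H: 1; I–K: 1; I–B: 1 … (+29 more pairs).
All other pairs contribute 0.
Summing the contributions gives betweenness(J) = 43.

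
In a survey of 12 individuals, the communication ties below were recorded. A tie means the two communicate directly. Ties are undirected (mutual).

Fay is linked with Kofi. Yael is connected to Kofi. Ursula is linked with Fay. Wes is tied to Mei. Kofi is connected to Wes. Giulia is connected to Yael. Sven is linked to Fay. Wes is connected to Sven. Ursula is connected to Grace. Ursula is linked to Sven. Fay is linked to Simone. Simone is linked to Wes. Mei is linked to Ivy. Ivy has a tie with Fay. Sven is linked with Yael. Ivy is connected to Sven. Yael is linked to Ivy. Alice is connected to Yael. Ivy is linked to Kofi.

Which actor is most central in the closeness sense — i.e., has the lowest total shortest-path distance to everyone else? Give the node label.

Sven

Farness (sum of distances to all others) for each node — Alice:29, Fay:19, Giulia:29, Grace:32, Ivy:18, Kofi:19, Mei:25, Simone:26, Sven:17, Ursula:22, Wes:21, Yael:19.
The smallest farness is 17, for Sven, so Sven has the highest closeness.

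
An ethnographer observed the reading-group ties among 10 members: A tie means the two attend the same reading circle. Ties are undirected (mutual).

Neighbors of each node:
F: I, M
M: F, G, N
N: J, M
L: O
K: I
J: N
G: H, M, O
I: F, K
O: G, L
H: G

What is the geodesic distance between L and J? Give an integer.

5

One shortest route is L – O – G – M – N – J, which uses 5 edges, and at distance 4 from L we only reach {F, N}, which does not include J. So d(L,J) = 5.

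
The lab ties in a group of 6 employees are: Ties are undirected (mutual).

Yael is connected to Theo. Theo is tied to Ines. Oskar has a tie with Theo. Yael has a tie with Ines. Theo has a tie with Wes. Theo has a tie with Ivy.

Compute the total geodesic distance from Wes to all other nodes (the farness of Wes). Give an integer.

Distances from Wes: Ines:2, Ivy:2, Oskar:2, Theo:1, Yael:2.
Sum = 2 + 2 + 2 + 1 + 2 = 9.

9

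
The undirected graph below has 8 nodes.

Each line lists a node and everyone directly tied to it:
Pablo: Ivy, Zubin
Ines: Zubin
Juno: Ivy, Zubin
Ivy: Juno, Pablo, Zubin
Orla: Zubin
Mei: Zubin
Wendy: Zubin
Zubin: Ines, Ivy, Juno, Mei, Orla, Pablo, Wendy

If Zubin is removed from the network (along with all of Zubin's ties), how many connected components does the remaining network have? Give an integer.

5

Without Zubin, the remaining ties split the others into: {Ines}; {Wendy}; {Orla}; {Ivy, Juno, Pablo}; {Mei}.
That's 5 separate components.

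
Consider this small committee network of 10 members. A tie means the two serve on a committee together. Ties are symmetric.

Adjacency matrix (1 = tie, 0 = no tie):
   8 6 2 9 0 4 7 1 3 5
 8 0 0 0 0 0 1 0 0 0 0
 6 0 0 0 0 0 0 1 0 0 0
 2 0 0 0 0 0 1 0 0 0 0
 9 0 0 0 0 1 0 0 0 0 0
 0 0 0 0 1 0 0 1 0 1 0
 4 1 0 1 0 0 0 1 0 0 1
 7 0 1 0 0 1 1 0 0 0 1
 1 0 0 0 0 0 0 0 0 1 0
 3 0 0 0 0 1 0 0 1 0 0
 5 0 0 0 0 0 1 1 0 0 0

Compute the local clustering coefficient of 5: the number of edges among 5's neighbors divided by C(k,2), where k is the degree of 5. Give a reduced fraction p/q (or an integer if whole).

1

5's neighbors: 4 and 7 (k = 2).
Possible neighbor pairs: C(2,2) = 1. Edges among them: 4–7 → e = 1.
Clustering(5) = 1/1.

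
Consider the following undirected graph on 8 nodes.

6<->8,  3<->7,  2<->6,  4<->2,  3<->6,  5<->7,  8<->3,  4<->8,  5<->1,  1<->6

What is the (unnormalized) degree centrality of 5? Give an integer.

2

5 is directly tied to 1 and 7. That is 2 neighbors, so the degree of 5 is 2.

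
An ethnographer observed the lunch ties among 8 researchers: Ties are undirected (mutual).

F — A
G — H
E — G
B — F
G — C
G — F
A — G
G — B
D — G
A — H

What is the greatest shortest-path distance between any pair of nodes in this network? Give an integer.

2

Eccentricity of each node (its greatest distance to any other): A:2, B:2, C:2, D:2, E:2, F:2, G:1, H:2.
The maximum eccentricity is 2, realized for instance by the pair F–D via F – G – D. So the diameter is 2.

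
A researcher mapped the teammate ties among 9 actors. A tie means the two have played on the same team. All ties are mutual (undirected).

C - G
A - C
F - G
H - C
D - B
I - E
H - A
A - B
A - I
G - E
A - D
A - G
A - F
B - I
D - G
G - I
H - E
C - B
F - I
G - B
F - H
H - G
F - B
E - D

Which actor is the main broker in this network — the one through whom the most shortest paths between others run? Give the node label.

Unnormalized betweenness of each node: A:7/3, B:3/2, C:1/4, D:7/12, E:5/6, F:1/2, G:15/4, H:4/3, I:11/12.
G has the largest value, 15/4, making it the main broker — the node through which the most shortest paths run.

G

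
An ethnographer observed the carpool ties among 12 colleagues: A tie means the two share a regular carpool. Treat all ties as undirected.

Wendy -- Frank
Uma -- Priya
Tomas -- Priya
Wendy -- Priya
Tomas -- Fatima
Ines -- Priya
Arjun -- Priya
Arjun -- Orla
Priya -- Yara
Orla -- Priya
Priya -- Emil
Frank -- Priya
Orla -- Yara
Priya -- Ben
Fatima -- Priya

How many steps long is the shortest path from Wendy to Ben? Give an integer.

2

One shortest route is Wendy – Priya – Ben, which uses 2 edges, and Wendy and Ben are not directly tied, so nothing shorter exists. So d(Wendy,Ben) = 2.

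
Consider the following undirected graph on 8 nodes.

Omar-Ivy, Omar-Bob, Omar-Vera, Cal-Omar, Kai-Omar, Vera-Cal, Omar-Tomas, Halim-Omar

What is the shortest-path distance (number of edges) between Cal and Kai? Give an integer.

2

One shortest route is Cal – Omar – Kai, which uses 2 edges, and Cal and Kai are not directly tied, so nothing shorter exists. So d(Cal,Kai) = 2.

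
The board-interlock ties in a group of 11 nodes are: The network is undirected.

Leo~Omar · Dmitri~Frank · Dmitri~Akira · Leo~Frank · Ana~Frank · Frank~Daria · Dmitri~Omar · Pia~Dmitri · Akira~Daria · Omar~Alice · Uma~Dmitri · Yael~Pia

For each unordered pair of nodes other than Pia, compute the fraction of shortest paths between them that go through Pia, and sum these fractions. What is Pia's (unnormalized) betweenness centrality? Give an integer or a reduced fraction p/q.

Pairs whose geodesics pass through Pia — Dmitri–Yael: 1; Akira–Yael: 1; Ana–Yael: 1; Daria–Yael: 2/2; Yael–Uma: 1; Yael–Leo: 2/2; Yael–Frank: 1; Yael–Alice: 1; Yael–Omar: 1.
All other pairs contribute 0.
Summing the contributions gives betweenness(Pia) = 9.

9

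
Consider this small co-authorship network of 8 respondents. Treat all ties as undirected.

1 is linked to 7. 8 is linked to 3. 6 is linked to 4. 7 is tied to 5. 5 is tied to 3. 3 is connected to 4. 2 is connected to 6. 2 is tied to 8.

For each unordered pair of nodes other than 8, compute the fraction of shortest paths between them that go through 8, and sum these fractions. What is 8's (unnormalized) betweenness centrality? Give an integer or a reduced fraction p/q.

4

Pairs whose geodesics pass through 8 — 3–2: 1; 2–5: 1; 2–1: 1; 2–7: 1.
All other pairs contribute 0.
Summing the contributions gives betweenness(8) = 4.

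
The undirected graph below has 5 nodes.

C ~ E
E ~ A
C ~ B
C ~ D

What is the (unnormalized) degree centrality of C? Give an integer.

3

C is directly tied to B, D, and E. That is 3 neighbors, so the degree of C is 3.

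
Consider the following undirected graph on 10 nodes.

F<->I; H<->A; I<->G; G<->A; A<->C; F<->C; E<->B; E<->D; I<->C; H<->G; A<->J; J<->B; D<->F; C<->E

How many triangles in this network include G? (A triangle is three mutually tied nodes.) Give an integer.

G's neighbors: A, H, and I.
Neighbor pairs that are themselves tied: G–A–H. Each forms one triangle with G, for 1 in total.

1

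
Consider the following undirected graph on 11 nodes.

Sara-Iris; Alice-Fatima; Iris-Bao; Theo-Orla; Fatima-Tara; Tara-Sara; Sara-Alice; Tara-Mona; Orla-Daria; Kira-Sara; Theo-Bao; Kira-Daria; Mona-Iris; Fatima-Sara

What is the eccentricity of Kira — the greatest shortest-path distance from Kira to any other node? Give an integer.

3

Distances from Kira: Alice:2, Bao:3, Daria:1, Fatima:2, Iris:2, Mona:3, Orla:2, Sara:1, Tara:2, Theo:3.
The largest is 3 (to Mona, Bao, and Theo), so the eccentricity of Kira is 3.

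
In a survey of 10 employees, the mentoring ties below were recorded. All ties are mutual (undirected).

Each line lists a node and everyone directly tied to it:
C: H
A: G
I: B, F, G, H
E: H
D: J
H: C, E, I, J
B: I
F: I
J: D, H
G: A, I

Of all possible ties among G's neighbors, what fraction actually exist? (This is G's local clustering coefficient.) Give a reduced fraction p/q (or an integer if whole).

G's neighbors: A and I (k = 2).
Possible neighbor pairs: C(2,2) = 1. Edges among them: none → e = 0.
Clustering(G) = 0/1.

0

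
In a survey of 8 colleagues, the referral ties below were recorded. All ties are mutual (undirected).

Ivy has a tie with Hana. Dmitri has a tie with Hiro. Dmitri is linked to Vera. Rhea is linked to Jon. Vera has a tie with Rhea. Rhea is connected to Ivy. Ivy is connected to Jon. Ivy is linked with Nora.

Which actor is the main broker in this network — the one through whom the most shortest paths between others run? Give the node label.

Rhea

Unnormalized betweenness of each node: Dmitri:6, Hana:0, Hiro:0, Ivy:11, Jon:0, Nora:0, Rhea:12, Vera:10.
Rhea has the largest value, 12, making it the main broker — the node through which the most shortest paths run.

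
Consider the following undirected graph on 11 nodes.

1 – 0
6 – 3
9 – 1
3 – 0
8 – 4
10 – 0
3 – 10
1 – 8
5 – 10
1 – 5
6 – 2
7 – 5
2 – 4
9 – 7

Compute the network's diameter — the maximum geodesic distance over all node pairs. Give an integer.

Eccentricity of each node (its greatest distance to any other): 0:3, 1:3, 2:5, 3:3, 4:4, 5:4, 6:4, 7:5, 8:3, 9:4, 10:4.
The maximum eccentricity is 5, realized for instance by the pair 7–2 via 7 – 5 – 10 – 3 – 6 – 2. So the diameter is 5.

5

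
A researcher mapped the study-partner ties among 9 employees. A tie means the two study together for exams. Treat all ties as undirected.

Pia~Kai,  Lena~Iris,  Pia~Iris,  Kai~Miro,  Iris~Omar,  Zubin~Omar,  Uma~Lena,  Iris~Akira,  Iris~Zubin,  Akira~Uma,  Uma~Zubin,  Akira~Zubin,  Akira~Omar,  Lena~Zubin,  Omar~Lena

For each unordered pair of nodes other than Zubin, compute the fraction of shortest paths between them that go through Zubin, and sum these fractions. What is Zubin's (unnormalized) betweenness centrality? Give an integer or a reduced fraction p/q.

Pairs whose geodesics pass through Zubin — Uma–Iris: 1/3; Uma–Omar: 1/3; Uma–Miro: 1/3; Uma–Pia: 1/3; Uma–Kai: 1/3; Lena–Akira: 1/4.
All other pairs contribute 0.
Summing the contributions gives betweenness(Zubin) = 23/12.

23/12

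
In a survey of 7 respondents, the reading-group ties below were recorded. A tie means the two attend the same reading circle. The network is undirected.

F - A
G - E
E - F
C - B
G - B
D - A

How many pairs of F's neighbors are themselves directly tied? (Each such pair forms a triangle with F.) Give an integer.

0

F's neighbors are A and E, but none of them are tied to each other, so no triangle contains F.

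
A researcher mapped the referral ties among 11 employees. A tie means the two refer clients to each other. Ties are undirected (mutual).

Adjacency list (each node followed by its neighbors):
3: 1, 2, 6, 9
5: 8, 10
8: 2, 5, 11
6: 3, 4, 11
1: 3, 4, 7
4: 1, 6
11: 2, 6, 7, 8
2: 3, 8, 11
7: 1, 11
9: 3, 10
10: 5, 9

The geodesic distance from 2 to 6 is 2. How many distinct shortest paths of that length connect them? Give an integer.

The shortest distance is 2. The length-2 paths are: 2–3–6; 2–11–6.
That gives 2 distinct shortest paths.

2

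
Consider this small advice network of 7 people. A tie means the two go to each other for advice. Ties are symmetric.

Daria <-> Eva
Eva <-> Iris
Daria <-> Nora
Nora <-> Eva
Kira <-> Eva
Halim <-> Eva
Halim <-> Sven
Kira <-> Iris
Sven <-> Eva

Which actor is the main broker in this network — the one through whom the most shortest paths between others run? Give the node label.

Unnormalized betweenness of each node: Daria:0, Eva:12, Halim:0, Iris:0, Kira:0, Nora:0, Sven:0.
Eva has the largest value, 12, making it the main broker — the node through which the most shortest paths run.

Eva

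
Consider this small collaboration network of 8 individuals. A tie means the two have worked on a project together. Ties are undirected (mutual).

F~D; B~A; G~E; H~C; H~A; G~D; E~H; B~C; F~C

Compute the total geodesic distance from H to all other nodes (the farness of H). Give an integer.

12

Distances from H: A:1, B:2, C:1, D:3, E:1, F:2, G:2.
Sum = 1 + 2 + 1 + 3 + 1 + 2 + 2 = 12.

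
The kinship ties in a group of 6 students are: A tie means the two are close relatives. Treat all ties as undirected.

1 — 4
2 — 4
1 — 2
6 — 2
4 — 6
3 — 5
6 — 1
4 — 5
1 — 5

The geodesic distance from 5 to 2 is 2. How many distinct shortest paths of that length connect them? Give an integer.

2

The shortest distance is 2. The length-2 paths are: 5–1–2; 5–4–2.
That gives 2 distinct shortest paths.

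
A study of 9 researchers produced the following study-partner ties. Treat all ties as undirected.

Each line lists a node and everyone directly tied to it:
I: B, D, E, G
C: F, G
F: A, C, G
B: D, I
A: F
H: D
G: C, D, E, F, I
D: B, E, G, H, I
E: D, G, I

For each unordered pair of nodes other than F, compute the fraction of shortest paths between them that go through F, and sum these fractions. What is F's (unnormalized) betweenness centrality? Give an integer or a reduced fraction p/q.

Pairs whose geodesics pass through F — H–A: 1; I–A: 1; B–A: 2/2; D–A: 1; G–A: 1; E–A: 1; C–A: 1.
All other pairs contribute 0.
Summing the contributions gives betweenness(F) = 7.

7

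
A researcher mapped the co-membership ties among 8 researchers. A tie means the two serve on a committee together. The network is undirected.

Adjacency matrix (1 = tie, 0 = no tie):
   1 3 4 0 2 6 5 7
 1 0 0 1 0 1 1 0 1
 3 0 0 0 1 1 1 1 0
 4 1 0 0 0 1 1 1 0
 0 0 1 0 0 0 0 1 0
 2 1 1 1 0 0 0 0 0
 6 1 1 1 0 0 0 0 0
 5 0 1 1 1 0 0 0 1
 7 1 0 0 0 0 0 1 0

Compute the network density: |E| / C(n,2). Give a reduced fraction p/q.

There are 13 edges and 8 nodes, so the maximum possible is C(8,2) = 28.
Density = 13/28.

13/28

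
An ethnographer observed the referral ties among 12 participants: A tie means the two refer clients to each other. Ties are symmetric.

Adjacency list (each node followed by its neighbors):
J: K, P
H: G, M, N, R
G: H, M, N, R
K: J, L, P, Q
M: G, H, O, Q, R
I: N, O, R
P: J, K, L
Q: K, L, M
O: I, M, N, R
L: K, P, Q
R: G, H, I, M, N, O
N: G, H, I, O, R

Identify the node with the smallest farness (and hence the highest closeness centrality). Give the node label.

Farness (sum of distances to all others) for each node — G:24, H:24, I:30, J:35, K:26, L:27, M:19, N:28, O:24, P:34, Q:21, R:22.
The smallest farness is 19, for M, so M has the highest closeness.

M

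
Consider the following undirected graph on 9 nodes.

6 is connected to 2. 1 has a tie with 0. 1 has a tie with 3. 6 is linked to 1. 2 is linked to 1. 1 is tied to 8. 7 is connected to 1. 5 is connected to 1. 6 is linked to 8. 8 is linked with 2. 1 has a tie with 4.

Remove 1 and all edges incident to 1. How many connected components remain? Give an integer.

Without 1, the remaining ties split the others into: {2, 6, 8}; {7}; {4}; {0}; {5}; {3}.
That's 6 separate components.

6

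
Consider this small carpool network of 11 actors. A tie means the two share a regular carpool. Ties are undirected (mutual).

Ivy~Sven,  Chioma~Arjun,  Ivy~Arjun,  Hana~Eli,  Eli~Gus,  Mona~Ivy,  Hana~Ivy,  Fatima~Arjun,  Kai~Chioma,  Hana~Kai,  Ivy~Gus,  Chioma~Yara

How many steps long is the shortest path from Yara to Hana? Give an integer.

3

One shortest route is Yara – Chioma – Kai – Hana, which uses 3 edges, and at distance 2 from Yara we only reach {Arjun, Kai}, which does not include Hana. So d(Yara,Hana) = 3.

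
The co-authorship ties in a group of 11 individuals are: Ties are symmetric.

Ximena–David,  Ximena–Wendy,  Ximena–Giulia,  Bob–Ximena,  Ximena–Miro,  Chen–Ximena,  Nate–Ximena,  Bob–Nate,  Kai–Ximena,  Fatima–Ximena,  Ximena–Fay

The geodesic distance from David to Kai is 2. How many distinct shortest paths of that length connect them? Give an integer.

The shortest distance is 2, and the only length-2 path is David–Ximena–Kai. So there is exactly 1 shortest path.

1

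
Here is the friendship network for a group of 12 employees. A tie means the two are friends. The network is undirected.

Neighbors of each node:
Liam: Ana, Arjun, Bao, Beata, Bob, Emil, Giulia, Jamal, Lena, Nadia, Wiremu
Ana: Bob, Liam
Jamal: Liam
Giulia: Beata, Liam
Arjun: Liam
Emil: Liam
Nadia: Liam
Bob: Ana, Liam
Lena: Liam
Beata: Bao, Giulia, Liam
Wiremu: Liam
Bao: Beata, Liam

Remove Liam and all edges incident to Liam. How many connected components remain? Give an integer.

Without Liam, the remaining ties split the others into: {Ana, Bob}; {Lena}; {Emil}; {Arjun}; {Jamal}; {Bao, Beata, Giulia}; {Wiremu}; {Nadia}.
That's 8 separate components.

8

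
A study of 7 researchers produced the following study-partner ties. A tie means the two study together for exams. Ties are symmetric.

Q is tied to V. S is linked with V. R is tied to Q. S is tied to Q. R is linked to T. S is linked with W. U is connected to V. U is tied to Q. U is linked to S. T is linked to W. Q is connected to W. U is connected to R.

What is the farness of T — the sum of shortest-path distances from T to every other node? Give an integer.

Distances from T: Q:2, R:1, S:2, U:2, V:3, W:1.
Sum = 2 + 1 + 2 + 2 + 3 + 1 = 11.

11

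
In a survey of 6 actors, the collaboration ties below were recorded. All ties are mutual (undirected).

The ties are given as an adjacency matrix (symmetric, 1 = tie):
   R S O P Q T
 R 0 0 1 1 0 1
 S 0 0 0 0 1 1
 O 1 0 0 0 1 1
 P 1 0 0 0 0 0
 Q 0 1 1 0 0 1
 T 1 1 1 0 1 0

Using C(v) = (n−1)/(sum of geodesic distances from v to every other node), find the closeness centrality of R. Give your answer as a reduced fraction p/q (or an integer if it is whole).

5/7

Distances from R: O:1, P:1, Q:2, S:2, T:1. Sum = 7.
n = 6, so closeness = 5/7.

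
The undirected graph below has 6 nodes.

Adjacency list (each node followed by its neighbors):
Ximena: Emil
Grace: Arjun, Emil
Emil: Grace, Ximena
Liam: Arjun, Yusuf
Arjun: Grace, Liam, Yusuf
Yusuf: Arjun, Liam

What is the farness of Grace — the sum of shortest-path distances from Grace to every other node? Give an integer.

8

Distances from Grace: Arjun:1, Emil:1, Liam:2, Ximena:2, Yusuf:2.
Sum = 1 + 1 + 2 + 2 + 2 = 8.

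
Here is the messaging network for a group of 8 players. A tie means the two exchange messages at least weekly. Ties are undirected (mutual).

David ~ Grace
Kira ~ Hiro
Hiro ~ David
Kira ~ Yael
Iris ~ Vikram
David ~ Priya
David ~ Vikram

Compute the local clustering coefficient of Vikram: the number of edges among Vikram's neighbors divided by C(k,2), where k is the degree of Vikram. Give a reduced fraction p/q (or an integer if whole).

0

Vikram's neighbors: David and Iris (k = 2).
Possible neighbor pairs: C(2,2) = 1. Edges among them: none → e = 0.
Clustering(Vikram) = 0/1.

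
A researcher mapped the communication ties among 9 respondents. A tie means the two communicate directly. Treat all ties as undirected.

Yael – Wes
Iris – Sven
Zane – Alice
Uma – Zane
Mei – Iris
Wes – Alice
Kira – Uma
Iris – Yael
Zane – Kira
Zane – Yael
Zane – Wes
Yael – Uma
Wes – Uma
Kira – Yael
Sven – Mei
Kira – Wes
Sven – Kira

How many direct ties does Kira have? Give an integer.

5

Kira is directly tied to Sven, Uma, Wes, Yael, and Zane. That is 5 neighbors, so the degree of Kira is 5.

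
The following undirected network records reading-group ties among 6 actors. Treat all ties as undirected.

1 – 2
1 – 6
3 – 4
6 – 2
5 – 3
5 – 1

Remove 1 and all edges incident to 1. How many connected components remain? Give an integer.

Without 1, the remaining ties split the others into: {2, 6}; {3, 4, 5}.
That's 2 separate components.

2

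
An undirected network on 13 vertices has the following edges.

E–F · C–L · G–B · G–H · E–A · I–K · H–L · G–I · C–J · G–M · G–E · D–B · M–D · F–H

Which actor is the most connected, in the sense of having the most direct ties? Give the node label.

Degrees — A:1, B:2, C:2, D:2, E:3, F:2, G:5, H:3, I:2, J:1, K:1, L:2, M:2.
The maximum is 5, attained only by G.

G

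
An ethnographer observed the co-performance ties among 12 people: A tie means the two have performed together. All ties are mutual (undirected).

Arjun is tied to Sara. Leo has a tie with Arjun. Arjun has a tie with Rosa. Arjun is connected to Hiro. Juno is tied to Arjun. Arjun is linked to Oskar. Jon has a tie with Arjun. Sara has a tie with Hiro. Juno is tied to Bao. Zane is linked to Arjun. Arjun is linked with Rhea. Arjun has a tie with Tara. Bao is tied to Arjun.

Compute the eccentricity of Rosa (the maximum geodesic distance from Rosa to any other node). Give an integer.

Distances from Rosa: Arjun:1, Bao:2, Hiro:2, Jon:2, Juno:2, Leo:2, Oskar:2, Rhea:2, Sara:2, Tara:2, Zane:2.
The largest is 2 (to Rhea, Zane, Bao, Hiro, Leo, Oskar, Juno, Tara, Jon, and Sara), so the eccentricity of Rosa is 2.

2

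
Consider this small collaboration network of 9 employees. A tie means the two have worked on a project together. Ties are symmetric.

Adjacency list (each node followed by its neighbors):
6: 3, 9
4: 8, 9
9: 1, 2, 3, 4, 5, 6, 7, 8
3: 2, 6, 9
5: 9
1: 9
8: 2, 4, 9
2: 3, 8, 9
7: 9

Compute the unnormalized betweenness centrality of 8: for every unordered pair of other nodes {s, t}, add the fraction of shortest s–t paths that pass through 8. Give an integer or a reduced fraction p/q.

1/2

Pairs whose geodesics pass through 8 — 2–4: 1/2.
All other pairs contribute 0.
Summing the contributions gives betweenness(8) = 1/2.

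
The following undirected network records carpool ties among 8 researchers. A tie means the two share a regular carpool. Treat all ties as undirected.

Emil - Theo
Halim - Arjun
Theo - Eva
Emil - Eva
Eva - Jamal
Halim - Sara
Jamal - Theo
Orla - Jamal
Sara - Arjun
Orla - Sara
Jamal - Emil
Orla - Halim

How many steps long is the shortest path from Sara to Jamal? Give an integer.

2

One shortest route is Sara – Orla – Jamal, which uses 2 edges, and Sara and Jamal are not directly tied, so nothing shorter exists. So d(Sara,Jamal) = 2.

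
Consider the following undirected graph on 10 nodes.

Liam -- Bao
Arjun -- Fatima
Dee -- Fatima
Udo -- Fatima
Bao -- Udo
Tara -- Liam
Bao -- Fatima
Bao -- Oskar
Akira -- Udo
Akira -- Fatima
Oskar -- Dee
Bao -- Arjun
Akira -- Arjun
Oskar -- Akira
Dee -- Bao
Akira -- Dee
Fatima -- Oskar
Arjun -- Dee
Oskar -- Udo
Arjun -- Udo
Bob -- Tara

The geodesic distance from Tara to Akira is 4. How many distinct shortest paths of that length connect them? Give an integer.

The shortest distance is 4. The length-4 paths are: Tara–Liam–Bao–Fatima–Akira; Tara–Liam–Bao–Oskar–Akira; Tara–Liam–Bao–Arjun–Akira; Tara–Liam–Bao–Dee–Akira; Tara–Liam–Bao–Udo–Akira.
That gives 5 distinct shortest paths.

5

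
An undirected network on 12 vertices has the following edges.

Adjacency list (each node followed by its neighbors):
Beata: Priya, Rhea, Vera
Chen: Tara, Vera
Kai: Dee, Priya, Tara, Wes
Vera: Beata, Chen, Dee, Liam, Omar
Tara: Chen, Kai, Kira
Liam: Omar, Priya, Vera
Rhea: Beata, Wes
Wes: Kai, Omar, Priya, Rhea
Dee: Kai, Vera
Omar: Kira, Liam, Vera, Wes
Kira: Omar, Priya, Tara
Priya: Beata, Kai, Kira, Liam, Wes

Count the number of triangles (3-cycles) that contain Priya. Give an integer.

Priya's neighbors: Beata, Kai, Kira, Liam, and Wes.
Neighbor pairs that are themselves tied: Priya–Kai–Wes. Each forms one triangle with Priya, for 1 in total.

1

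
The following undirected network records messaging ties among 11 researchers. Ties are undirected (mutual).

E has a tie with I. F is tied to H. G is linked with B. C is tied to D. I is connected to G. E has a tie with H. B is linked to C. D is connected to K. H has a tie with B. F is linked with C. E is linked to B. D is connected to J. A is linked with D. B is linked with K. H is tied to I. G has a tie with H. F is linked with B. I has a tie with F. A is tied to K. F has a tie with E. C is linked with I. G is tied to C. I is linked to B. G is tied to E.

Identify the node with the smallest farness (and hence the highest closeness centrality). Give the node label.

B

Farness (sum of distances to all others) for each node — A:23, B:14, C:15, D:18, E:19, F:17, G:17, H:19, I:16, J:27, K:17.
The smallest farness is 14, for B, so B has the highest closeness.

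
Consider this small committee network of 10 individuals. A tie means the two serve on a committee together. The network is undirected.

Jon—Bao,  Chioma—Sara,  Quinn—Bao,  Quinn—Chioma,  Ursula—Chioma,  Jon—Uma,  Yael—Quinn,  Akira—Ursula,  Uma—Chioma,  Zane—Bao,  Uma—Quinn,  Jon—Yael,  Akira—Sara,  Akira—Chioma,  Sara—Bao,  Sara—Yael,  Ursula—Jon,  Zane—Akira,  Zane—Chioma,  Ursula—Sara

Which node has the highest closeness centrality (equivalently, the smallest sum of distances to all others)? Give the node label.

Farness (sum of distances to all others) for each node — Akira:14, Bao:14, Chioma:12, Jon:14, Quinn:14, Sara:13, Uma:15, Ursula:14, Yael:16, Zane:16.
The smallest farness is 12, for Chioma, so Chioma has the highest closeness.

Chioma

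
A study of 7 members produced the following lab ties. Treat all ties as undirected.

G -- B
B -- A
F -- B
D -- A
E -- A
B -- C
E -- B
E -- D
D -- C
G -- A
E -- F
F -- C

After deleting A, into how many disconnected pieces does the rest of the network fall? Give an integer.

1

A's neighbors (B, D, E, and G) remain reachable from one another through other ties, so the rest of the network stays in one piece.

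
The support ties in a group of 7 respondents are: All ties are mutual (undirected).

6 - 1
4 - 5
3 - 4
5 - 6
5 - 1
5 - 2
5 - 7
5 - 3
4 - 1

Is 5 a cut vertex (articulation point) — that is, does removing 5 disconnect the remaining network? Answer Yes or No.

Removing 5 leaves {1, 3, 4, and 6} with no path to {2}, so the network splits into 3 components. 5 is a cut vertex.

Yes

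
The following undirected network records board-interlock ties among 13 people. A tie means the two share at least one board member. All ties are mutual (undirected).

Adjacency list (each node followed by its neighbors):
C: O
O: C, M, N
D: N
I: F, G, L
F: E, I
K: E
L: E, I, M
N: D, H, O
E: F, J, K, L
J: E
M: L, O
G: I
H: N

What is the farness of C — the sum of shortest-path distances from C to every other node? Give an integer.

Distances from C: D:3, E:4, F:5, G:5, H:3, I:4, J:5, K:5, L:3, M:2, N:2, O:1.
Sum = 3 + 4 + 5 + 5 + 3 + 4 + 5 + 5 + 3 + 2 + 2 + 1 = 42.

42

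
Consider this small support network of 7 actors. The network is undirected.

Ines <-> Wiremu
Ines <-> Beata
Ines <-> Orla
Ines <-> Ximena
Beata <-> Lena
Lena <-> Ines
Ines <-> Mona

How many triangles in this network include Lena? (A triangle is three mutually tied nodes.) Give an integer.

1

Lena's neighbors: Beata and Ines.
Neighbor pairs that are themselves tied: Lena–Beata–Ines. Each forms one triangle with Lena, for 1 in total.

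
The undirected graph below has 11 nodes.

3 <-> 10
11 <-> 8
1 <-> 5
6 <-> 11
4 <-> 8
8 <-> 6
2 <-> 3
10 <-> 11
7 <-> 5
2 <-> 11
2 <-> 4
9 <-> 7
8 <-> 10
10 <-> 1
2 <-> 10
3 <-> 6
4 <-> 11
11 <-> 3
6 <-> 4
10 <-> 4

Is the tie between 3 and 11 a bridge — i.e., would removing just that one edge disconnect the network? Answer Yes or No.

Even without that edge, 3 still reaches 11 via 3 – 2 – 11, so the network stays connected. Not a bridge.

No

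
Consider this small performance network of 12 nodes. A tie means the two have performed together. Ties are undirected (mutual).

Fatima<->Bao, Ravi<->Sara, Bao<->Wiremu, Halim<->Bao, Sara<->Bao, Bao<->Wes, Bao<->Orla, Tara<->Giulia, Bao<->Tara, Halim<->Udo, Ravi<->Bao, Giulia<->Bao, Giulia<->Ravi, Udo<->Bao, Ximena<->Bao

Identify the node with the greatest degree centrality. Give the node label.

Bao

Degrees — Bao:11, Fatima:1, Giulia:3, Halim:2, Orla:1, Ravi:3, Sara:2, Tara:2, Udo:2, Wes:1, Wiremu:1, Ximena:1.
The maximum is 11, attained only by Bao.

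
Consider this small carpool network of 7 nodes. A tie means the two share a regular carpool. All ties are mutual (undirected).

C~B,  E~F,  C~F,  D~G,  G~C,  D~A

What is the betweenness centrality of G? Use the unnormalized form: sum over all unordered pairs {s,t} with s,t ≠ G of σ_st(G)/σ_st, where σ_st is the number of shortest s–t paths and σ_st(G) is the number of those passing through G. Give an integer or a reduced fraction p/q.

8

Pairs whose geodesics pass through G — A–F: 1; A–E: 1; A–B: 1; A–C: 1; F–D: 1; D–E: 1; D–B: 1; D–C: 1.
All other pairs contribute 0.
Summing the contributions gives betweenness(G) = 8.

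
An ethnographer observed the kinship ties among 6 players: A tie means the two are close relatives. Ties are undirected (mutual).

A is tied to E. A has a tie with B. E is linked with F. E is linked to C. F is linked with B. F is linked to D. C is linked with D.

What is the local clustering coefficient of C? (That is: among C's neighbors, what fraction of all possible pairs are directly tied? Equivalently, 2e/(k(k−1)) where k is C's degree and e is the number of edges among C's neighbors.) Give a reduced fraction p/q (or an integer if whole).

0

C's neighbors: D and E (k = 2).
Possible neighbor pairs: C(2,2) = 1. Edges among them: none → e = 0.
Clustering(C) = 0/1.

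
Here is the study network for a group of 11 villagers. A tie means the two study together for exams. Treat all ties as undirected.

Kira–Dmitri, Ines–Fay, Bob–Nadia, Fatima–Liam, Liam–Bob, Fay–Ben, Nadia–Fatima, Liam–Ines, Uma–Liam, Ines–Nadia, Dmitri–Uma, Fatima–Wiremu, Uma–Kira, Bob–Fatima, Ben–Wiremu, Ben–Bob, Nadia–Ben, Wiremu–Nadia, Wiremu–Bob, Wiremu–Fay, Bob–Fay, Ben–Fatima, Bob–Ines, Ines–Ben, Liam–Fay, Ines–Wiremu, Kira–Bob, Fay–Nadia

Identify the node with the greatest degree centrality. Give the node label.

Bob

Degrees — Ben:6, Bob:8, Dmitri:2, Fatima:5, Fay:6, Ines:6, Kira:3, Liam:5, Nadia:6, Uma:3, Wiremu:6.
The maximum is 8, attained only by Bob.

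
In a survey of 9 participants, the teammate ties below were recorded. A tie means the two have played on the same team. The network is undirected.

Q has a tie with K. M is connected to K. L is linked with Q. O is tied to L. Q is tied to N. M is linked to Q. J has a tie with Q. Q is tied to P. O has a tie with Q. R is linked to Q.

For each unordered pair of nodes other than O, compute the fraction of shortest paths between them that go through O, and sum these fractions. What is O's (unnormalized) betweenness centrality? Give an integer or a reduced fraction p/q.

No shortest path between any pair of other nodes passes through O.
Summing the contributions gives betweenness(O) = 0.

0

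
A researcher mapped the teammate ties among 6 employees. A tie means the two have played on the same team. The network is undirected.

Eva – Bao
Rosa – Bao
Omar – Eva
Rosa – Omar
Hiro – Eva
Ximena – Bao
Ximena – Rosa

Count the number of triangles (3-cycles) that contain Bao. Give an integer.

1

Bao's neighbors: Eva, Rosa, and Ximena.
Neighbor pairs that are themselves tied: Bao–Rosa–Ximena. Each forms one triangle with Bao, for 1 in total.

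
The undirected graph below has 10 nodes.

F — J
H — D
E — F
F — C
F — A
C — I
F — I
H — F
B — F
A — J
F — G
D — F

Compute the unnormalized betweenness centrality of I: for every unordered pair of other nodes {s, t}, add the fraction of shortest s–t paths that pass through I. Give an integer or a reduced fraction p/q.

No shortest path between any pair of other nodes passes through I.
Summing the contributions gives betweenness(I) = 0.

0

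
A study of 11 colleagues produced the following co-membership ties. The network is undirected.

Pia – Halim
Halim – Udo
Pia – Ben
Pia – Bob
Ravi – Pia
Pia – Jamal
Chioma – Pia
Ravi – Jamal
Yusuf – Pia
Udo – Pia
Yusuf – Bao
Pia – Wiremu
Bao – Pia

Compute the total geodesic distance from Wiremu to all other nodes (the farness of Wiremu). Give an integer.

Distances from Wiremu: Bao:2, Ben:2, Bob:2, Chioma:2, Halim:2, Jamal:2, Pia:1, Ravi:2, Udo:2, Yusuf:2.
Sum = 2 + 2 + 2 + 2 + 2 + 2 + 1 + 2 + 2 + 2 = 19.

19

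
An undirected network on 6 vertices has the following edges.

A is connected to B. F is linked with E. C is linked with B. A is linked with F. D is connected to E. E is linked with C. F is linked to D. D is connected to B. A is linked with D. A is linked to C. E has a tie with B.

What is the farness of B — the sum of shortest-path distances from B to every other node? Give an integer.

Distances from B: A:1, C:1, D:1, E:1, F:2.
Sum = 1 + 1 + 1 + 1 + 2 = 6.

6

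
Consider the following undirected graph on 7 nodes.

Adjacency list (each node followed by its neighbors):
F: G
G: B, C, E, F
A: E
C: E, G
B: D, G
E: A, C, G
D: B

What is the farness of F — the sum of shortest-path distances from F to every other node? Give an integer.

13

Distances from F: A:3, B:2, C:2, D:3, E:2, G:1.
Sum = 3 + 2 + 2 + 3 + 2 + 1 = 13.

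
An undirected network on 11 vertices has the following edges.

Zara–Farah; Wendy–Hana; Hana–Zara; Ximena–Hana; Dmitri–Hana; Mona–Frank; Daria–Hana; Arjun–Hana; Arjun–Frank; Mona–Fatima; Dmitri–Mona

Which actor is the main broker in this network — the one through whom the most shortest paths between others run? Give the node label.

Hana

Unnormalized betweenness of each node: Arjun:6, Daria:0, Dmitri:12, Farah:0, Fatima:0, Frank:2, Hana:35, Mona:10, Wendy:0, Ximena:0, Zara:9.
Hana has the largest value, 35, making it the main broker — the node through which the most shortest paths run.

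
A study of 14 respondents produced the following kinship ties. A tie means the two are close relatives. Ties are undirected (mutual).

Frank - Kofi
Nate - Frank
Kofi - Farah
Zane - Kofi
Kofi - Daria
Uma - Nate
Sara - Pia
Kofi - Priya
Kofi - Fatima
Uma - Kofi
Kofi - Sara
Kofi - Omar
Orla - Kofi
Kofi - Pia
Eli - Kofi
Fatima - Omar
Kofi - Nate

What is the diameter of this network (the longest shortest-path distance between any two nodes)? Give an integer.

Eccentricity of each node (its greatest distance to any other): Daria:2, Eli:2, Farah:2, Fatima:2, Frank:2, Kofi:1, Nate:2, Omar:2, Orla:2, Pia:2, Priya:2, Sara:2, Uma:2, Zane:2.
The maximum eccentricity is 2, realized for instance by the pair Zane–Uma via Zane – Kofi – Uma. So the diameter is 2.

2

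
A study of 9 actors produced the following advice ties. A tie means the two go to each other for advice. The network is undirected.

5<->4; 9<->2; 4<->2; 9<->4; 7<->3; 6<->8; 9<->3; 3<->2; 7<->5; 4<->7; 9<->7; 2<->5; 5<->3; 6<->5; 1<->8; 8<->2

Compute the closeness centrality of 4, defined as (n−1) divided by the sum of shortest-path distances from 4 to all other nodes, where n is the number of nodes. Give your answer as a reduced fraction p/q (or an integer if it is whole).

Distances from 4: 1:3, 2:1, 3:2, 5:1, 6:2, 7:1, 8:2, 9:1. Sum = 13.
n = 9, so closeness = 8/13.

8/13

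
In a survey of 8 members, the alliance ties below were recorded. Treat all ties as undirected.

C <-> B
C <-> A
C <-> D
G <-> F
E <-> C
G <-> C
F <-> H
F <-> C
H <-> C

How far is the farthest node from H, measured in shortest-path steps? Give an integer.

Distances from H: A:2, B:2, C:1, D:2, E:2, F:1, G:2.
The largest is 2 (to D, B, E, G, and A), so the eccentricity of H is 2.

2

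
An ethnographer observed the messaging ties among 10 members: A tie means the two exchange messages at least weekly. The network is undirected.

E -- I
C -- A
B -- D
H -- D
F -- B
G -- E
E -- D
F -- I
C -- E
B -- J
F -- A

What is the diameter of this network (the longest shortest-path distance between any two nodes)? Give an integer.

4

Eccentricity of each node (its greatest distance to any other): A:4, B:3, C:4, D:3, E:3, F:3, G:4, H:4, I:3, J:4.
The maximum eccentricity is 4, realized for instance by the pair H–A via H – D – B – F – A. So the diameter is 4.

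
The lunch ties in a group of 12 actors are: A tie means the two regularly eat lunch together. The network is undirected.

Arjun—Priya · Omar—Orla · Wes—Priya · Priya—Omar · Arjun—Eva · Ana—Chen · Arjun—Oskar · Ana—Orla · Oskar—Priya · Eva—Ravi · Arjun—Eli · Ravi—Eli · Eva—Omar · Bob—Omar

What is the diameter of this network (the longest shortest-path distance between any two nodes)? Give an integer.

6

Eccentricity of each node (its greatest distance to any other): Ana:5, Arjun:5, Bob:4, Chen:6, Eli:6, Eva:4, Omar:3, Orla:4, Oskar:5, Priya:4, Ravi:5, Wes:5.
The maximum eccentricity is 6, realized for instance by the pair Chen–Eli via Chen – Ana – Orla – Omar – Eva – Ravi – Eli. So the diameter is 6.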